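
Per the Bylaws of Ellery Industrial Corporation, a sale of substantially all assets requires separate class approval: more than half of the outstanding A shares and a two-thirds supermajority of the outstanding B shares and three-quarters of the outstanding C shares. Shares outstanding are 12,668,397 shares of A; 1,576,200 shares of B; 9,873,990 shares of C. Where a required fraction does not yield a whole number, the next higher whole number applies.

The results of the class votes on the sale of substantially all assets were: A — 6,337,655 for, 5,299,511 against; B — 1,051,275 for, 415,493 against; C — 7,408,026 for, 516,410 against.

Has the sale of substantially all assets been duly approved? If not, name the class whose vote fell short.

Approved — every class gave the required vote.

A: a majority of 12668397 is 6334199; 6,334,199 required, 6,337,655 in favor — approved.
B: 2/3 of 1576200 = 1050800; 1,050,800 required, 1,051,275 in favor — approved.
C: 3/4 of 9873990 = 7405492.50, rounded up to 7405493; 7,405,493 required, 7,408,026 in favor — approved.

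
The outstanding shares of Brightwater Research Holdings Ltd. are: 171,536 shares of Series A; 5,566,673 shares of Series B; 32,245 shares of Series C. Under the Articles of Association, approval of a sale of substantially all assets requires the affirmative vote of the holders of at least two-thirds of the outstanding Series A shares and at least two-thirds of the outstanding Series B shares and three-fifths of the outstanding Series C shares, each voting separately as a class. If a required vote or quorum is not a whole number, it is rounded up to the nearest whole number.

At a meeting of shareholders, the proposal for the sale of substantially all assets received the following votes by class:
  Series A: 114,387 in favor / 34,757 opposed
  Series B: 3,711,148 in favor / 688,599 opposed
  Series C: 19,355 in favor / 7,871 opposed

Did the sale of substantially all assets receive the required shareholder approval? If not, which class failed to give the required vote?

Series A: 2/3 of 171536 = 114357.33, rounded up to 114358; 114,358 required, 114,387 in favor — approved.
Series B: 2/3 of 5566673 = 3711115.33, rounded up to 3711116; 3,711,116 required, 3,711,148 in favor — approved.
Series C: 3/5 of 32245 = 19347; 19,347 required, 19,355 in favor — approved.

Approved — every class gave the required vote.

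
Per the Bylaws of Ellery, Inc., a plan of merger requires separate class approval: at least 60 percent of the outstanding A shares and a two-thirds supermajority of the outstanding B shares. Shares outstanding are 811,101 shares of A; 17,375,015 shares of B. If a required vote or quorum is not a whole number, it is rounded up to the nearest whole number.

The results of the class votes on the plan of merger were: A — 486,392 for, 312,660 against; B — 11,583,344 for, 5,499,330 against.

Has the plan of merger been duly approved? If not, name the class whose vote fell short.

Not approved — the A shares did not give the required vote.

A: 3/5 of 811101 = 486660.60, rounded up to 486661; 486,661 required, 486,392 in favor — not approved.
B: 2/3 of 17375015 = 11583343.33, rounded up to 11583344; 11,583,344 required, 11,583,344 in favor — approved.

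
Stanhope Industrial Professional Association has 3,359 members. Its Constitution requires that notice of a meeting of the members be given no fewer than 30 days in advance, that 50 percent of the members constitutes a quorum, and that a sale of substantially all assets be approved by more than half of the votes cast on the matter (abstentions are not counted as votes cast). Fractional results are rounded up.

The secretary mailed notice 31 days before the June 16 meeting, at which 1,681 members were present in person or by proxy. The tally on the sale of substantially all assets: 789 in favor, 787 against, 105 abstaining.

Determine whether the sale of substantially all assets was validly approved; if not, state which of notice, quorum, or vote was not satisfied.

Notice: 31 days given; 30 required. Satisfied.
Quorum: 50% of 3,359 = 1,679.50, rounded up to 1,680; 1,681 present. Satisfied.
Vote: requires a majority of the votes cast (1,681 − 105 abstaining = 1,576); a majority of 1576 is 789, so 789 needed; 789 in favor. Satisfied.

Valid — all requirements satisfied.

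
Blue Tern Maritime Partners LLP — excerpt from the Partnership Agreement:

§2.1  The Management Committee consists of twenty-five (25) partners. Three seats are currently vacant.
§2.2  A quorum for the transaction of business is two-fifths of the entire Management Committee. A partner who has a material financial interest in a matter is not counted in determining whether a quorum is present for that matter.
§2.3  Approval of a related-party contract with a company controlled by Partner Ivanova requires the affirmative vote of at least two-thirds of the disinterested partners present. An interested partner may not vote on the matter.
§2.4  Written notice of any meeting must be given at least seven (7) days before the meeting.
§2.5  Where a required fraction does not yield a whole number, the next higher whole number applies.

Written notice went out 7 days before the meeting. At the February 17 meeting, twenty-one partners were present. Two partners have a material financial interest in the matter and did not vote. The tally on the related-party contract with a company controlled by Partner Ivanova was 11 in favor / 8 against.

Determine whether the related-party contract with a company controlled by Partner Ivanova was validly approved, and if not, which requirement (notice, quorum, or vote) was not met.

Notice: 7 days given; 7 required (7 ≥ 7). Satisfied.
Quorum: 21 present, but the 2 interested partners do not count, leaving 19. Quorum is 10. Satisfied.
Vote: the related-party contract with a company controlled by Partner Ivanova requires two-thirds of the disinterested partners present (21 − 2 = 19). 2/3 of 19 = 12.67, rounded up to 13, so 13 affirmative votes are needed; 11 voted in favor. Not satisfied.

Invalid — vote requirement not satisfied.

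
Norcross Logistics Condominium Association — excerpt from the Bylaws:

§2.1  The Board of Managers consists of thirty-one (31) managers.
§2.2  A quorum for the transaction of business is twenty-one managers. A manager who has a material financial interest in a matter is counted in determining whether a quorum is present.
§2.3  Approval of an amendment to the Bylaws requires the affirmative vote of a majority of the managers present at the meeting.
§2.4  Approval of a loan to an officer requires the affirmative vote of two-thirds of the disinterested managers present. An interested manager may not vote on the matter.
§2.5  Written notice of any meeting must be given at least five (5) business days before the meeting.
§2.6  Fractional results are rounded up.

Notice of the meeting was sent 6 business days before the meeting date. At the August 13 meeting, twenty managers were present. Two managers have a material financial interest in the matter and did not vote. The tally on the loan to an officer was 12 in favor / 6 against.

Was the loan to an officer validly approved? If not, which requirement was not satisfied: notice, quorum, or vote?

Notice: 6 business days given; 5 required (6 ≥ 5). Satisfied.
Quorum: 20 present (interested managers count toward quorum); quorum is 21. Not satisfied.
Vote: the loan to an officer requires two-thirds of the disinterested managers present (20 − 2 = 18). 2/3 of 18 = 12, so 12 affirmative votes are needed; 12 voted in favor. Satisfied. (Moot — without a quorum no business can be validly transacted.)

Invalid — quorum requirement not satisfied.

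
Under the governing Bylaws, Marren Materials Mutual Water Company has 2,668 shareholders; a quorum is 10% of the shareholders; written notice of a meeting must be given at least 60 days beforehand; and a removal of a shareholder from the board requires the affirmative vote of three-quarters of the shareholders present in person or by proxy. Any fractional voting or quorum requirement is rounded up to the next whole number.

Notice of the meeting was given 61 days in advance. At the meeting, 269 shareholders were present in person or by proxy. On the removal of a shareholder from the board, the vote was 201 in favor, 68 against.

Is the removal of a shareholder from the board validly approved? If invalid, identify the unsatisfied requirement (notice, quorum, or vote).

Invalid — vote requirement not satisfied.

Notice: 61 days given; 60 required. Satisfied.
Quorum: 10% of 2,668 = 266.80, rounded up to 267; 269 present. Satisfied.
Vote: requires three-fourths of those present (269); 3/4 of 269 = 201.75, rounded up to 202, so 202 needed; 201 in favor. Not satisfied.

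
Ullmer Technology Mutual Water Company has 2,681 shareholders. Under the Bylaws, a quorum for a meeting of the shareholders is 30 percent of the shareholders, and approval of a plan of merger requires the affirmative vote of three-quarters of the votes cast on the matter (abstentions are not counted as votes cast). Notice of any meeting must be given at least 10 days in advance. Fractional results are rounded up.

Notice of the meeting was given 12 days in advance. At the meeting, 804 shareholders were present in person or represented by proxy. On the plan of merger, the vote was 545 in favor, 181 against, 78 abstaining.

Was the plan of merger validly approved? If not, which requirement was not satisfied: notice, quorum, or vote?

Invalid — quorum requirement not satisfied.

Notice: 12 days given; 10 required. Satisfied.
Quorum: 30% of 2,681 = 804.30, rounded up to 805; 804 present. Not satisfied.
Vote: requires three-fourths of the votes cast (804 − 78 abstaining = 726); 3/4 of 726 = 544.50, rounded up to 545, so 545 needed; 545 in favor. Satisfied.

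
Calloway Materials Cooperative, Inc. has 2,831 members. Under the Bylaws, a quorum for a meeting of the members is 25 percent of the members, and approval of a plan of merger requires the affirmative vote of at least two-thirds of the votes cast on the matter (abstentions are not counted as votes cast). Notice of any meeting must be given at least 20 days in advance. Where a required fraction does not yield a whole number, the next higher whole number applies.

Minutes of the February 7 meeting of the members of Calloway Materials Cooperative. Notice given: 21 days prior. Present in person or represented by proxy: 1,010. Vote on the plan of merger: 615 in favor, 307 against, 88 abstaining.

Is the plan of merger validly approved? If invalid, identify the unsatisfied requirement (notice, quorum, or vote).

Notice: 21 days given; 20 required. Satisfied.
Quorum: 25% of 2,831 = 707.75, rounded up to 708; 1,010 present. Satisfied.
Vote: requires two-thirds of the votes cast (1,010 − 88 abstaining = 922); 2/3 of 922 = 614.67, rounded up to 615, so 615 needed; 615 in favor. Satisfied.

Valid — all requirements satisfied.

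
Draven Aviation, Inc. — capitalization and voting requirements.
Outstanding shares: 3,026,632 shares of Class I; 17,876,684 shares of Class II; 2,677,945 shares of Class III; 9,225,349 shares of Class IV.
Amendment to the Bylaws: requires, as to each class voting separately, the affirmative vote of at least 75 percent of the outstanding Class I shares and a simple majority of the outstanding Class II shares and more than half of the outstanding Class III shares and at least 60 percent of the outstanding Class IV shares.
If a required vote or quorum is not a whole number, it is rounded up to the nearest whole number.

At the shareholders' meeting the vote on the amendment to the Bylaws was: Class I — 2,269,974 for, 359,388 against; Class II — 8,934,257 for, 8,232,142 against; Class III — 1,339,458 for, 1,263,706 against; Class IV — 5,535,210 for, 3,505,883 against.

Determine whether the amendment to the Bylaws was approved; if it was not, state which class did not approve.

Not approved — the Class II shares did not give the required vote.

Class I: 3/4 of 3026632 = 2269974; 2,269,974 required, 2,269,974 in favor — approved.
Class II: a majority of 17876684 is 8938343; 8,938,343 required, 8,934,257 in favor — not approved.
Class III: a majority of 2677945 is 1338973; 1,338,973 required, 1,339,458 in favor — approved.
Class IV: 3/5 of 9225349 = 5535209.40, rounded up to 5535210; 5,535,210 required, 5,535,210 in favor — approved.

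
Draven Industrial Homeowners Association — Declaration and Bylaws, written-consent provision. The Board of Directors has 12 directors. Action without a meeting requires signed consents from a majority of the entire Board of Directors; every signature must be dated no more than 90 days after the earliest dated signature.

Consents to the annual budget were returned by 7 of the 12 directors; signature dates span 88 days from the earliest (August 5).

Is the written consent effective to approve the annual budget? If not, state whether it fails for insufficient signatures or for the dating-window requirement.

Signatures required: a majority of 12 — a majority of 12 is 7, so 7 needed; 7 signed. Sufficient.
Dating window: the latest signature is 88 days after the earliest; the limit is 90 days. Within the window.

Effective — both the signature and dating-window requirements are satisfied.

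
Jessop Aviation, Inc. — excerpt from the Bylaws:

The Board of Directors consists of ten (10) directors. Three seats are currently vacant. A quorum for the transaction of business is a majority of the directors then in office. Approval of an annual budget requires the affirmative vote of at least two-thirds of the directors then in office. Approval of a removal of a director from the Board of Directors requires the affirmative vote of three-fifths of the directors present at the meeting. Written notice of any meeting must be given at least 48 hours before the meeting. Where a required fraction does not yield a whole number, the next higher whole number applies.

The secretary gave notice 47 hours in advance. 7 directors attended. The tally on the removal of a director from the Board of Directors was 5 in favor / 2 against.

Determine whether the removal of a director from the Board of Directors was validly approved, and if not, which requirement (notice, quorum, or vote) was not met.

Invalid — notice requirement not satisfied.

Notice: 47 hours given; 48 required (47 < 48). Not satisfied.
Quorum: 7 present; quorum is 4. Satisfied.
Vote: the removal of a director from the Board of Directors requires three-fifths of the directors present (7). 3/5 of 7 = 4.20, rounded up to 5, so 5 affirmative votes are needed; 5 voted in favor. Satisfied.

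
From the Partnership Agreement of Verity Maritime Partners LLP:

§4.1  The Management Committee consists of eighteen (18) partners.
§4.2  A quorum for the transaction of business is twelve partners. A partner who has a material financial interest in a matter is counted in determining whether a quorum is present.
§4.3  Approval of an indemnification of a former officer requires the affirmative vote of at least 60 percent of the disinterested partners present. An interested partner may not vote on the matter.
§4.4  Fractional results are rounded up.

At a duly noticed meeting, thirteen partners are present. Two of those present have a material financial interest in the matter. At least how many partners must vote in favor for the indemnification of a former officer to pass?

7

The indemnification of a former officer requires three-fifths of the disinterested partners present (13 − 2 = 11).
3/5 of 11 = 6.60, rounded up to 7.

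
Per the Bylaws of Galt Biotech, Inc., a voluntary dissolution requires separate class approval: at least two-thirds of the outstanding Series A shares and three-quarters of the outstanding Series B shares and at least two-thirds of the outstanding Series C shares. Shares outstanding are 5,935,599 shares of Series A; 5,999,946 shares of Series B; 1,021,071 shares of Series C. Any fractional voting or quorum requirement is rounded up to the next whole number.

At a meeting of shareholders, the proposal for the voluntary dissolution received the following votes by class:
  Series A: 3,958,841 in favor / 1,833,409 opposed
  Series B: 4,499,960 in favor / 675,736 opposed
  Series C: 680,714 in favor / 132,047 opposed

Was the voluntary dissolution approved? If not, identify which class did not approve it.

Approved — every class gave the required vote.

Series A: 2/3 of 5935599 = 3957066; 3,957,066 required, 3,958,841 in favor — approved.
Series B: 3/4 of 5999946 = 4499959.50, rounded up to 4499960; 4,499,960 required, 4,499,960 in favor — approved.
Series C: 2/3 of 1021071 = 680714; 680,714 required, 680,714 in favor — approved.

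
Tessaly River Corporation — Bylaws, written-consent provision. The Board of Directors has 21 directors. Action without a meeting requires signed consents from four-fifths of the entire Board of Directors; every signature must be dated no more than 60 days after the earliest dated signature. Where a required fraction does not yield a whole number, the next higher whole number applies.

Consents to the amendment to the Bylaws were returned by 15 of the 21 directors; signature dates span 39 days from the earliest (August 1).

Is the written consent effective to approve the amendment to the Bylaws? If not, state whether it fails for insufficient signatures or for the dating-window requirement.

Not effective — insufficient signatures.

Signatures required: four-fifths of 21 — 4/5 of 21 = 16.80, rounded up to 17, so 17 needed; 15 signed. Insufficient.
Dating window: the latest signature is 39 days after the earliest; the limit is 60 days. Within the window.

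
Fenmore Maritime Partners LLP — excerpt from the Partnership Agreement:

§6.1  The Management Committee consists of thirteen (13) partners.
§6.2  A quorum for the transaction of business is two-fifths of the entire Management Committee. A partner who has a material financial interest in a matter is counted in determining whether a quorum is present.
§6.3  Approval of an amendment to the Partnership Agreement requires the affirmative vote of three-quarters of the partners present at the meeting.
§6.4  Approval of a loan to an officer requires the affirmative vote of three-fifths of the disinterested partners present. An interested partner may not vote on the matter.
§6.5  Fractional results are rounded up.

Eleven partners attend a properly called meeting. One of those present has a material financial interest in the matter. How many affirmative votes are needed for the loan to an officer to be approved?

6

The loan to an officer requires three-fifths of the disinterested partners present (11 − 1 = 10).
3/5 of 10 = 6.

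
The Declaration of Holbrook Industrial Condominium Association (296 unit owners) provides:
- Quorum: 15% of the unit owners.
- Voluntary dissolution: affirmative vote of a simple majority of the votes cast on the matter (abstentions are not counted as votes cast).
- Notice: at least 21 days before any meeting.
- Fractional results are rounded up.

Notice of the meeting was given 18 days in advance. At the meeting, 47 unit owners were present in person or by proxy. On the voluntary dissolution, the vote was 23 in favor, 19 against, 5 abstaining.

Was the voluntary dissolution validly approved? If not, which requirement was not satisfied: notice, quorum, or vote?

Invalid — notice requirement not satisfied.

Notice: 18 days given; 21 required. Not satisfied.
Quorum: 15% of 296 = 44.40, rounded up to 45; 47 present. Satisfied.
Vote: requires a majority of the votes cast (47 − 5 abstaining = 42); a majority of 42 is 22, so 22 needed; 23 in favor. Satisfied.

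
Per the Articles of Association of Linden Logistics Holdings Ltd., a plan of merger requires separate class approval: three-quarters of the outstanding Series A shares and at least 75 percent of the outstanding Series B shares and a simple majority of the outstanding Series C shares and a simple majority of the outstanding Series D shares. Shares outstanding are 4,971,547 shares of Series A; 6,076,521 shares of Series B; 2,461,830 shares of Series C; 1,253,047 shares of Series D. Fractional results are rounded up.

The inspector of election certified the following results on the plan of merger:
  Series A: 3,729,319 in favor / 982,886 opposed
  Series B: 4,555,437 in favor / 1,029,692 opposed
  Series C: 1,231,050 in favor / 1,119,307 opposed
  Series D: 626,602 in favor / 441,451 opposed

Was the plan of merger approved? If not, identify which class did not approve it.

Not approved — the Series B shares did not give the required vote.

Series A: 3/4 of 4971547 = 3728660.25, rounded up to 3728661; 3,728,661 required, 3,729,319 in favor — approved.
Series B: 3/4 of 6076521 = 4557390.75, rounded up to 4557391; 4,557,391 required, 4,555,437 in favor — not approved.
Series C: a majority of 2461830 is 1230916; 1,230,916 required, 1,231,050 in favor — approved.
Series D: a majority of 1253047 is 626524; 626,524 required, 626,602 in favor — approved.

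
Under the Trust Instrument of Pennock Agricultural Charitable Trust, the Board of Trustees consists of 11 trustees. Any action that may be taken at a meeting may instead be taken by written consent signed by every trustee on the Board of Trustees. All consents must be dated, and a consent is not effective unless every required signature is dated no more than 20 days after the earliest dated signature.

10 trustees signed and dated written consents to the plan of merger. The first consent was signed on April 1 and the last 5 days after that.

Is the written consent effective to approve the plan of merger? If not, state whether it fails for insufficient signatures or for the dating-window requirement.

Not effective — insufficient signatures.

Signatures required: the unanimous vote of 11 — unanimous means all 11, so 11 needed; 10 signed. Insufficient.
Dating window: the latest signature is 5 days after the earliest; the limit is 20 days. Within the window.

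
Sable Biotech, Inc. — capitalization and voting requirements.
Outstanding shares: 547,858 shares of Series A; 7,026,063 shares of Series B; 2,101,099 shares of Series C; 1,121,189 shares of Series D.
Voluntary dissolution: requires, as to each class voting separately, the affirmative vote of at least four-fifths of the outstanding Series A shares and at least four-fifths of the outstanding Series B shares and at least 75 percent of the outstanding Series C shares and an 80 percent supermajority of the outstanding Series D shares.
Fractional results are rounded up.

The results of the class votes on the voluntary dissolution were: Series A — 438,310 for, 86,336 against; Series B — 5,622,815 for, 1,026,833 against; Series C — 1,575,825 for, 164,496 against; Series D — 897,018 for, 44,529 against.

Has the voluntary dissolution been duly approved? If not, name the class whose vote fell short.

Approved — every class gave the required vote.

Series A: 4/5 of 547858 = 438286.40, rounded up to 438287; 438,287 required, 438,310 in favor — approved.
Series B: 4/5 of 7026063 = 5620850.40, rounded up to 5620851; 5,620,851 required, 5,622,815 in favor — approved.
Series C: 3/4 of 2101099 = 1575824.25, rounded up to 1575825; 1,575,825 required, 1,575,825 in favor — approved.
Series D: 4/5 of 1121189 = 896951.20, rounded up to 896952; 896,952 required, 897,018 in favor — approved.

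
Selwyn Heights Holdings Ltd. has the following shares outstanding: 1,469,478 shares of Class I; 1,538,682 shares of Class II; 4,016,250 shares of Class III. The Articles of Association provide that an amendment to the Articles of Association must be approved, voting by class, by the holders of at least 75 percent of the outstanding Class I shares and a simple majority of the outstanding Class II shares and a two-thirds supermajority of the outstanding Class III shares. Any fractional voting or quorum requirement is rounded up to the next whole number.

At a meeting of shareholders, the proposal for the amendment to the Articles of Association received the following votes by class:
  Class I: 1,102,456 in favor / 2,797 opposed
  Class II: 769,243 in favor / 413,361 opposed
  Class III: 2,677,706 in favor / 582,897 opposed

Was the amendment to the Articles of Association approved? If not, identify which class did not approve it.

Class I: 3/4 of 1469478 = 1102108.50, rounded up to 1102109; 1,102,109 required, 1,102,456 in favor — approved.
Class II: a majority of 1538682 is 769342; 769,342 required, 769,243 in favor — not approved.
Class III: 2/3 of 4016250 = 2677500; 2,677,500 required, 2,677,706 in favor — approved.

Not approved — the Class II shares did not give the required vote.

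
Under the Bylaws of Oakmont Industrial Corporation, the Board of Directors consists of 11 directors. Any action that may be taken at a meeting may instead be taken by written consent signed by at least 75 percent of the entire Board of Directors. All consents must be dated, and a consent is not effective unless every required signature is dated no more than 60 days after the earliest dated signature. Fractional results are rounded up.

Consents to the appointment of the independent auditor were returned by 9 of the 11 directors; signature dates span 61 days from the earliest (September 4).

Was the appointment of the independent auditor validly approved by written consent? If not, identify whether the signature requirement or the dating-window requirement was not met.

Signatures required: at least 75 percent of 11 — 3/4 of 11 = 8.25, rounded up to 9, so 9 needed; 9 signed. Sufficient.
Dating window: the latest signature is 61 days after the earliest; the limit is 60 days. Outside the window.

Not effective — dating-window requirement not satisfied.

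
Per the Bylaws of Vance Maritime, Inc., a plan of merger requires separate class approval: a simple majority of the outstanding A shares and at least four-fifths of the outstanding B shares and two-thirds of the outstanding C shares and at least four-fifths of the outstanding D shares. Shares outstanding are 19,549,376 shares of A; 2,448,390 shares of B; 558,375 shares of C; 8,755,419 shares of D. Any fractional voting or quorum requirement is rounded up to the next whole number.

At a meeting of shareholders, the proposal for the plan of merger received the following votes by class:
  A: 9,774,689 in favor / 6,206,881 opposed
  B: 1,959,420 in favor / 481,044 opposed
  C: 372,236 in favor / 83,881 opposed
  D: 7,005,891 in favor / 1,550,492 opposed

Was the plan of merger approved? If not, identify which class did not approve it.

A: a majority of 19549376 is 9774689; 9,774,689 required, 9,774,689 in favor — approved.
B: 4/5 of 2448390 = 1958712; 1,958,712 required, 1,959,420 in favor — approved.
C: 2/3 of 558375 = 372250; 372,250 required, 372,236 in favor — not approved.
D: 4/5 of 8755419 = 7004335.20, rounded up to 7004336; 7,004,336 required, 7,005,891 in favor — approved.

Not approved — the C shares did not give the required vote.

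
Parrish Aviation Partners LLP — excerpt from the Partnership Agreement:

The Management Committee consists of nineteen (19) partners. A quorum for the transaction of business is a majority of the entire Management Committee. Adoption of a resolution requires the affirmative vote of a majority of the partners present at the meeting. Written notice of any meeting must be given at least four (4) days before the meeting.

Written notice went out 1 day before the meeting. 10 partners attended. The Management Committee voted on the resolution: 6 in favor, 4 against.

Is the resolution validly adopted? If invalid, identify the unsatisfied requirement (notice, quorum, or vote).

Invalid — notice requirement not satisfied.

Notice: 1 day given; 4 required (1 < 4). Not satisfied.
Quorum: 10 present; quorum is 10. Satisfied.
Vote: the resolution requires a majority of the partners present (10). A majority of 10 is 6, so 6 affirmative votes are needed; 6 voted in favor. Satisfied.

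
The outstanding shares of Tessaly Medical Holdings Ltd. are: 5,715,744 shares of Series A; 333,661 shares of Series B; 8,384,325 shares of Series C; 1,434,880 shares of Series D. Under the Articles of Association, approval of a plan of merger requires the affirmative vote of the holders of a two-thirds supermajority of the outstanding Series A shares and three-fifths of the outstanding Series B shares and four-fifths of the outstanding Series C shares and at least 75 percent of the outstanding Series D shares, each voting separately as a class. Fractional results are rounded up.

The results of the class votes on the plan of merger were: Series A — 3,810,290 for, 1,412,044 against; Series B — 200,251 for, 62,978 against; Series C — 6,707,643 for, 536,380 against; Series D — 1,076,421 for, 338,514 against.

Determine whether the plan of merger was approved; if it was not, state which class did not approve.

Not approved — the Series A shares did not give the required vote.

Series A: 2/3 of 5715744 = 3810496; 3,810,496 required, 3,810,290 in favor — not approved.
Series B: 3/5 of 333661 = 200196.60, rounded up to 200197; 200,197 required, 200,251 in favor — approved.
Series C: 4/5 of 8384325 = 6707460; 6,707,460 required, 6,707,643 in favor — approved.
Series D: 3/4 of 1434880 = 1076160; 1,076,160 required, 1,076,421 in favor — approved.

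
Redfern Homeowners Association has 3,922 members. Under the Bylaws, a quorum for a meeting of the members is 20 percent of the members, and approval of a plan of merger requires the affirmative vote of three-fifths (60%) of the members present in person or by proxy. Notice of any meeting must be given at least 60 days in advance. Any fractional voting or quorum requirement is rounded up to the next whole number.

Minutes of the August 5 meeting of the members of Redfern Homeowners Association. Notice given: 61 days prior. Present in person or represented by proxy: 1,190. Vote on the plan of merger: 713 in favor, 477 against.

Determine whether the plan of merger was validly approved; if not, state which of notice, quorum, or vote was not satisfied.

Invalid — vote requirement not satisfied.

Notice: 61 days given; 60 required. Satisfied.
Quorum: 20% of 3,922 = 784.40, rounded up to 785; 1,190 present. Satisfied.
Vote: requires three-fifths of those present (1,190); 3/5 of 1190 = 714, so 714 needed; 713 in favor. Not satisfied.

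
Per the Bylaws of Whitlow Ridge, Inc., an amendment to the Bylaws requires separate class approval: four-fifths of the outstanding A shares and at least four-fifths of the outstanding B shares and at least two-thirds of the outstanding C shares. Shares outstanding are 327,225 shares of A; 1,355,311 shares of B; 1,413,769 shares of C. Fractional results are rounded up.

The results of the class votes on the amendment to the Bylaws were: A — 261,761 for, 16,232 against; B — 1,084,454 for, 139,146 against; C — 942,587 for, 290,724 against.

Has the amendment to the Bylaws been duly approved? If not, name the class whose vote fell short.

Not approved — the A shares did not give the required vote.

A: 4/5 of 327225 = 261780; 261,780 required, 261,761 in favor — not approved.
B: 4/5 of 1355311 = 1084248.80, rounded up to 1084249; 1,084,249 required, 1,084,454 in favor — approved.
C: 2/3 of 1413769 = 942512.67, rounded up to 942513; 942,513 required, 942,587 in favor — approved.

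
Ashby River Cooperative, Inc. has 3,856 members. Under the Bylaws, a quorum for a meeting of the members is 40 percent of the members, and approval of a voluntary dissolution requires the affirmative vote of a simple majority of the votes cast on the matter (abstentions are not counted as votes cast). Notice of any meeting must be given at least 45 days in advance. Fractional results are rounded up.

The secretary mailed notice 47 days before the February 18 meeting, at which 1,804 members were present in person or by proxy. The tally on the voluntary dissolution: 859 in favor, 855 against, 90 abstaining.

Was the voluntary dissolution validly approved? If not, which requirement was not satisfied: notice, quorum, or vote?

Notice: 47 days given; 45 required. Satisfied.
Quorum: 40% of 3,856 = 1,542.40, rounded up to 1,543; 1,804 present. Satisfied.
Vote: requires a majority of the votes cast (1,804 − 90 abstaining = 1,714); a majority of 1714 is 858, so 858 needed; 859 in favor. Satisfied.

Valid — all requirements satisfied.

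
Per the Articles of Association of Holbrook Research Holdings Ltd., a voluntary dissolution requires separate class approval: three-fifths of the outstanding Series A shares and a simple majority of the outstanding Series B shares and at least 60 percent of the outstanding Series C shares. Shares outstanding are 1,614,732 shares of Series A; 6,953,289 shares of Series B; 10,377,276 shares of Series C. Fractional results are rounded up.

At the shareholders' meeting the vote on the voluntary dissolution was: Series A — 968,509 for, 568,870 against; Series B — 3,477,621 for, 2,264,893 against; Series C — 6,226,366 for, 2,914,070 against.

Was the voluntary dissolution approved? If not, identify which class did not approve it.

Series A: 3/5 of 1614732 = 968839.20, rounded up to 968840; 968,840 required, 968,509 in favor — not approved.
Series B: a majority of 6953289 is 3476645; 3,476,645 required, 3,477,621 in favor — approved.
Series C: 3/5 of 10377276 = 6226365.60, rounded up to 6226366; 6,226,366 required, 6,226,366 in favor — approved.

Not approved — the Series A shares did not give the required vote.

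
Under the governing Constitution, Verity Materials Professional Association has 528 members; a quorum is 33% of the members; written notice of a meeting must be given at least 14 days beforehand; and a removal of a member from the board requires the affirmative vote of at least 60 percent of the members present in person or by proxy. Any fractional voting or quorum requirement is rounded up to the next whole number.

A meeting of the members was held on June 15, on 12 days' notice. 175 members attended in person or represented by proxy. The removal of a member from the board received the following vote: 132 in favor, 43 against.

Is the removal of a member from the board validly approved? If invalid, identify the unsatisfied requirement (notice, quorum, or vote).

Invalid — notice requirement not satisfied.

Notice: 12 days given; 14 required. Not satisfied.
Quorum: 33% of 528 = 174.24, rounded up to 175; 175 present. Satisfied.
Vote: requires three-fifths of those present (175); 3/5 of 175 = 105, so 105 needed; 132 in favor. Satisfied.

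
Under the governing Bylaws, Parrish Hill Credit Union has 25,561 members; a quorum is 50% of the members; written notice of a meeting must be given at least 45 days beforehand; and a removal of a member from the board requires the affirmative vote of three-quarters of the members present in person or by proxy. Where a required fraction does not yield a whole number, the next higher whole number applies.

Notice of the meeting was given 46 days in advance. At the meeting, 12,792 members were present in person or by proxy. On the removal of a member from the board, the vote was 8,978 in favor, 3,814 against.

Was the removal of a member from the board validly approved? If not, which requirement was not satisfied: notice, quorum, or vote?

Invalid — vote requirement not satisfied.

Notice: 46 days given; 45 required. Satisfied.
Quorum: 50% of 25,561 = 12,780.50, rounded up to 12,781; 12,792 present. Satisfied.
Vote: requires three-fourths of those present (12,792); 3/4 of 12792 = 9594, so 9,594 needed; 8,978 in favor. Not satisfied.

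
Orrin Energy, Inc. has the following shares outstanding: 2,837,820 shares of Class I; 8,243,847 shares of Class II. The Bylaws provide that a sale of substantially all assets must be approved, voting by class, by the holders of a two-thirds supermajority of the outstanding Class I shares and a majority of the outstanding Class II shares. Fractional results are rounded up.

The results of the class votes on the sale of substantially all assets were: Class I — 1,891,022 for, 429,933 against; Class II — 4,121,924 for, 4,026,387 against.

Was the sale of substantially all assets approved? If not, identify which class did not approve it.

Class I: 2/3 of 2837820 = 1891880; 1,891,880 required, 1,891,022 in favor — not approved.
Class II: a majority of 8243847 is 4121924; 4,121,924 required, 4,121,924 in favor — approved.

Not approved — the Class I shares did not give the required vote.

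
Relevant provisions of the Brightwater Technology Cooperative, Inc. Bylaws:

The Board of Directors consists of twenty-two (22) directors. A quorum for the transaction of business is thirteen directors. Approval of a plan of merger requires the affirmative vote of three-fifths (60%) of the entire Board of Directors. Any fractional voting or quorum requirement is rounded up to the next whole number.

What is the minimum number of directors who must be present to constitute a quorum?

The quorum is fixed at 13.

13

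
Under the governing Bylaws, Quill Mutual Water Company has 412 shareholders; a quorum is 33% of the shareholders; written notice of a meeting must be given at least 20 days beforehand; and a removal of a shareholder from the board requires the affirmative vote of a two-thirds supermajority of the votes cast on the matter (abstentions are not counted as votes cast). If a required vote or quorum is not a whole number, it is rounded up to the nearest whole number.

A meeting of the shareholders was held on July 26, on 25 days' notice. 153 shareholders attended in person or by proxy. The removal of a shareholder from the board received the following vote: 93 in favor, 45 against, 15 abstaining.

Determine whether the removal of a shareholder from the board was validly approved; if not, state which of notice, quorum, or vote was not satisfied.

Valid — all requirements satisfied.

Notice: 25 days given; 20 required. Satisfied.
Quorum: 33% of 412 = 135.96, rounded up to 136; 153 present. Satisfied.
Vote: requires two-thirds of the votes cast (153 − 15 abstaining = 138); 2/3 of 138 = 92, so 92 needed; 93 in favor. Satisfied.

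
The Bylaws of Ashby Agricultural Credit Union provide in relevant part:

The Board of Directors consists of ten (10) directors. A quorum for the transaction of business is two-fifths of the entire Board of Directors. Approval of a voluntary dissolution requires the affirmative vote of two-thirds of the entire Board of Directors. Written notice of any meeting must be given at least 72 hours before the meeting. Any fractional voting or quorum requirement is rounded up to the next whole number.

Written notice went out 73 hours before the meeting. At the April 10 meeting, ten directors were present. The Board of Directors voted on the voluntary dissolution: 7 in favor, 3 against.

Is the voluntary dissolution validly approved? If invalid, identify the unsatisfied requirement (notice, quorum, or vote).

Notice: 73 hours given; 72 required (73 ≥ 72). Satisfied.
Quorum: 10 present; quorum is 4. Satisfied.
Vote: the voluntary dissolution requires two-thirds of the entire Board of Directors (10). 2/3 of 10 = 6.67, rounded up to 7, so 7 affirmative votes are needed; 7 voted in favor. Satisfied.

Valid — all requirements satisfied.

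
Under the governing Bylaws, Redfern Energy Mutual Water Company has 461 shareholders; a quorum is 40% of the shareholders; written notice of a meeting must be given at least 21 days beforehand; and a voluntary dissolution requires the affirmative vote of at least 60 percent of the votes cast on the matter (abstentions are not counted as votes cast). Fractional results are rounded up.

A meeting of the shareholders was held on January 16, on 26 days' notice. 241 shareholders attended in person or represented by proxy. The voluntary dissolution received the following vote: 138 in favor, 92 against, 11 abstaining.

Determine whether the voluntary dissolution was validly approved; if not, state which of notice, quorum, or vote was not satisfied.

Valid — all requirements satisfied.

Notice: 26 days given; 21 required. Satisfied.
Quorum: 40% of 461 = 184.40, rounded up to 185; 241 present. Satisfied.
Vote: requires three-fifths of the votes cast (241 − 11 abstaining = 230); 3/5 of 230 = 138, so 138 needed; 138 in favor. Satisfied.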